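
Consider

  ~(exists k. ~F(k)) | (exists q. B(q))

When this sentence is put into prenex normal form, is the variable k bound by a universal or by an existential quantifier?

universal

Drive negations inward (¬∀x A ≡ ∃x ¬A, ¬∃x A ≡ ∀x ¬A, De Morgan for ∧/∨):
  (forall k. F(k)) | (exists q. B(q))
All bound variables are already distinct, so no renaming is needed.
Finally move all quantifiers to the prefix:
  forall k. exists q. (F(k) | B(q))
The quantifier exists k sits under an odd number of negations, so it flips to forall k.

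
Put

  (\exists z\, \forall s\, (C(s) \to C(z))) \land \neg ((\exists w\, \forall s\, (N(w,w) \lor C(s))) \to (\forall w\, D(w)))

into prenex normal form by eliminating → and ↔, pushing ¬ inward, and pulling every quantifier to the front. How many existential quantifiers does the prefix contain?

Eliminate → and ↔ using ¬ and ∨.
  (\exists z\, \forall s\, (\neg C(s) \lor C(z))) \land \neg (\neg (\exists w\, \forall s\, (N(w,w) \lor C(s))) \lor (\forall w\, D(w)))
Push ¬ through the quantifiers and connectives to reach negation normal form:
  (\exists z\, \forall s\, (\neg C(s) \lor C(z))) \land (\exists w\, \forall s\, (N(w,w) \lor C(s))) \land (\exists w\, \neg D(w))
Rename bound variables to avoid capture: s↦x1, w↦x.
  (\exists z\, \forall s\, (\neg C(s) \lor C(z))) \land (\exists w\, \forall x1\, (N(w,w) \lor C(x1))) \land (\exists x\, \neg D(x))
Extract every quantifier outward, since the variables are now distinct and don't occur free across branches:
  \exists z\, \forall s\, \exists w\, \forall x1\, \exists x\, ((\neg C(s) \lor C(z)) \land (N(w,w) \lor C(x1)) \land \neg D(x))
The prefix is \exists z \forall s \exists w \forall x1 \exists x: 2 universal, 3 existential.

3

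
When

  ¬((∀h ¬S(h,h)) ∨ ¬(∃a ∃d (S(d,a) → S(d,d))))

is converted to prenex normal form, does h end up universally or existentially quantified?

existential

Eliminate → and ↔ using ¬ and ∨.
  ¬((∀h ¬S(h,h)) ∨ ¬(∃a ∃d (¬S(d,a) ∨ S(d,d))))
Drive negations inward (¬∀x A ≡ ∃x ¬A, ¬∃x A ≡ ∀x ¬A, De Morgan for ∧/∨):
  (∃h S(h,h)) ∧ (∃a ∃d (¬S(d,a) ∨ S(d,d)))
Pull the quantifiers to the front (each side's bound variable is not free in the other side):
  ∃h ∃a ∃d (S(h,h) ∧ (¬S(d,a) ∨ S(d,d)))
The quantifier ∀h sits under an odd number of negations (counting the antecedent side of each →), so it flips to ∃h.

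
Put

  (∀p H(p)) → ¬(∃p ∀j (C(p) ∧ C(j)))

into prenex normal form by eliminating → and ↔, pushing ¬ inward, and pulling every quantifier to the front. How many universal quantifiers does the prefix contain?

1

Eliminate → and ↔ using ¬ and ∨.
  ¬(∀p H(p)) ∨ ¬(∃p ∀j (C(p) ∧ C(j)))
Drive negations inward (¬∀x A ≡ ∃x ¬A, ¬∃x A ≡ ∀x ¬A, De Morgan for ∧/∨):
  (∃p ¬H(p)) ∨ (∀p ∃j (¬C(p) ∨ ¬C(j)))
Standardize variables apart so no two quantifiers bind the same name: p↦v1.
  (∃p ¬H(p)) ∨ (∀v1 ∃j (¬C(v1) ∨ ¬C(j)))
Finally move all quantifiers to the prefix:
  ∃p ∀v1 ∃j (¬H(p) ∨ ¬C(v1) ∨ ¬C(j))
The prefix is ∃p ∀v1 ∃j: 1 universal, 2 existential.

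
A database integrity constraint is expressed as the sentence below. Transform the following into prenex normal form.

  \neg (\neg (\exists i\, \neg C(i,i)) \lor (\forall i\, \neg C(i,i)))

\exists i\, \exists r\, (\neg C(i,i) \land C(r,r))

Move each ¬ inward, flipping quantifiers it crosses:
  (\exists i\, \neg C(i,i)) \land (\exists i\, C(i,i))
Give each quantifier a distinct variable: i↦r.
  (\exists i\, \neg C(i,i)) \land (\exists r\, C(r,r))
Finally move all quantifiers to the prefix:
  \exists i\, \exists r\, (\neg C(i,i) \land C(r,r))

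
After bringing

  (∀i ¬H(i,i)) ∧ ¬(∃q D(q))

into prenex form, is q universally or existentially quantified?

Move each ¬ inward, flipping quantifiers it crosses:
  (∀i ¬H(i,i)) ∧ (∀q ¬D(q))
Pull the quantifiers to the front (each side's bound variable is not free in the other side):
  ∀i ∀q (¬H(i,i) ∧ ¬D(q))
The quantifier ∃q sits under an odd number of negations, so it flips to ∀q.

universal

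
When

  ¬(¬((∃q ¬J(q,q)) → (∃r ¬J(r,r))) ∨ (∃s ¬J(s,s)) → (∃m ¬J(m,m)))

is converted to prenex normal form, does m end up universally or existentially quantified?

universal

First replace A → B with ¬A ∨ B.
  ¬(¬(¬(¬(∃q ¬J(q,q)) ∨ (∃r ¬J(r,r))) ∨ (∃s ¬J(s,s))) ∨ (∃m ¬J(m,m)))
Drive negations inward (¬∀x A ≡ ∃x ¬A, ¬∃x A ≡ ∀x ¬A, De Morgan for ∧/∨):
  ((∃q ¬J(q,q)) ∧ (∀r J(r,r)) ∨ (∃s ¬J(s,s))) ∧ (∀m J(m,m))
All bound variables are already distinct, so no renaming is needed.
Extract every quantifier outward, since the variables are now distinct and don't occur free across branches:
  ∃q ∀r ∃s ∀m ((¬J(q,q) ∧ J(r,r) ∨ ¬J(s,s)) ∧ J(m,m))
The quantifier ∃m sits under an odd number of negations (counting the antecedent side of each →), so it flips to ∀m.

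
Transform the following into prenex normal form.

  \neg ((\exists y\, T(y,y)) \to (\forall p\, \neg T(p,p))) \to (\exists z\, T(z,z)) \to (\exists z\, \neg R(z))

\forall y\, \forall p\, \forall z\, \exists x1\, (\neg T(y,y) \lor \neg T(p,p) \lor \neg T(z,z) \lor \neg R(x1))

First replace A → B with ¬A ∨ B.
  \neg \neg (\neg (\exists y\, T(y,y)) \lor (\forall p\, \neg T(p,p))) \lor \neg (\exists z\, T(z,z)) \lor (\exists z\, \neg R(z))
Drive negations inward (¬∀x A ≡ ∃x ¬A, ¬∃x A ≡ ∀x ¬A, De Morgan for ∧/∨):
  (\forall y\, \neg T(y,y)) \lor (\forall p\, \neg T(p,p)) \lor (\forall z\, \neg T(z,z)) \lor (\exists z\, \neg R(z))
Give each quantifier a distinct variable: z↦x1.
  (\forall y\, \neg T(y,y)) \lor (\forall p\, \neg T(p,p)) \lor (\forall z\, \neg T(z,z)) \lor (\exists x1\, \neg R(x1))
Pull the quantifiers to the front (each side's bound variable is not free in the other side):
  \forall y\, \forall p\, \forall z\, \exists x1\, (\neg T(y,y) \lor \neg T(p,p) \lor \neg T(z,z) \lor \neg R(x1))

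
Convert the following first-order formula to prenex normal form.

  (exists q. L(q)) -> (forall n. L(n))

Rewrite implications/biconditionals: A → B as ¬A ∨ B.
  ~(exists q. L(q)) | (forall n. L(n))
Move each ¬ inward, flipping quantifiers it crosses:
  (forall q. ~L(q)) | (forall n. L(n))
Extract every quantifier outward, since the variables are now distinct and don't occur free across branches:
  forall q. forall n. (~L(q) | L(n))

forall q. forall n. (~L(q) | L(n))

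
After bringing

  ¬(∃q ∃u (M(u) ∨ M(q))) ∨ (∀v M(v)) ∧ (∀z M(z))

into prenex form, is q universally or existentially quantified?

universal

Move each ¬ inward, flipping quantifiers it crosses:
  (∀q ∀u (¬M(u) ∧ ¬M(q))) ∨ (∀v M(v)) ∧ (∀z M(z))
All bound variables are already distinct, so no renaming is needed.
Pull the quantifiers to the front (each side's bound variable is not free in the other side):
  ∀q ∀u ∀v ∀z (¬M(u) ∧ ¬M(q) ∨ M(v) ∧ M(z))
The quantifier ∃q sits under an odd number of negations, so it flips to ∀q.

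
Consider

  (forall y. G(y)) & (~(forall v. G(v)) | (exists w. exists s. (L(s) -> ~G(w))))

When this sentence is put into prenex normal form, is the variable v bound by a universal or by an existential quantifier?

Eliminate → and ↔ using ¬ and ∨.
  (forall y. G(y)) & (~(forall v. G(v)) | (exists w. exists s. (~L(s) | ~G(w))))
Drive negations inward (¬∀x A ≡ ∃x ¬A, ¬∃x A ≡ ∀x ¬A, De Morgan for ∧/∨):
  (forall y. G(y)) & ((exists v. ~G(v)) | (exists w. exists s. (~L(s) | ~G(w))))
All bound variables are already distinct, so no renaming is needed.
Extract every quantifier outward, since the variables are now distinct and don't occur free across branches:
  forall y. exists v. exists w. exists s. (G(y) & (~G(v) | ~L(s) | ~G(w)))
The quantifier forall v sits under an odd number of negations (counting the antecedent side of each →), so it flips to exists v.

existential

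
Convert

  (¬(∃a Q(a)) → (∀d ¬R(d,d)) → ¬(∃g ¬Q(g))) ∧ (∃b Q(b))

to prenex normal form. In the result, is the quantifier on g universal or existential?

universal

Rewrite implications/biconditionals: A → B as ¬A ∨ B.
  (¬¬(∃a Q(a)) ∨ ¬(∀d ¬R(d,d)) ∨ ¬(∃g ¬Q(g))) ∧ (∃b Q(b))
Drive negations inward (¬∀x A ≡ ∃x ¬A, ¬∃x A ≡ ∀x ¬A, De Morgan for ∧/∨):
  ((∃a Q(a)) ∨ (∃d R(d,d)) ∨ (∀g Q(g))) ∧ (∃b Q(b))
Extract every quantifier outward, since the variables are now distinct and don't occur free across branches:
  ∃a ∃d ∀g ∃b ((Q(a) ∨ R(d,d) ∨ Q(g)) ∧ Q(b))
The quantifier ∃g sits under an odd number of negations (counting the antecedent side of each →), so it flips to ∀g.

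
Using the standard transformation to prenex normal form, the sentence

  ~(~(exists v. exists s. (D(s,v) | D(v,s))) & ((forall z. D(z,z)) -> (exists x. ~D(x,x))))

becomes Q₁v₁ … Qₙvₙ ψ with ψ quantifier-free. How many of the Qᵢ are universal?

2

Rewrite implications/biconditionals: A → B as ¬A ∨ B.
  ~(~(exists v. exists s. (D(s,v) | D(v,s))) & (~(forall z. D(z,z)) | (exists x. ~D(x,x))))
Move each ¬ inward, flipping quantifiers it crosses:
  (exists v. exists s. (D(s,v) | D(v,s))) | (forall z. D(z,z)) & (forall x. D(x,x))
All bound variables are already distinct, so no renaming is needed.
Extract every quantifier outward, since the variables are now distinct and don't occur free across branches:
  exists v. exists s. forall z. forall x. (D(s,v) | D(v,s) | D(z,z) & D(x,x))
The prefix is exists v exists s forall z forall x: 2 universal, 2 existential.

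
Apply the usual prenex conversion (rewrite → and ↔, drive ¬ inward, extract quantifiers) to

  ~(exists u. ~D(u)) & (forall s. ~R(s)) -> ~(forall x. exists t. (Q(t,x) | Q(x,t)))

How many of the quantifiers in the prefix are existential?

First replace A → B with ¬A ∨ B.
  ~(~(exists u. ~D(u)) & (forall s. ~R(s))) | ~(forall x. exists t. (Q(t,x) | Q(x,t)))
Push ¬ through the quantifiers and connectives to reach negation normal form:
  (exists u. ~D(u)) | (exists s. R(s)) | (exists x. forall t. (~Q(t,x) & ~Q(x,t)))
Pull the quantifiers to the front (each side's bound variable is not free in the other side):
  exists u. exists s. exists x. forall t. (~D(u) | R(s) | ~Q(t,x) & ~Q(x,t))
The prefix is exists u exists s exists x forall t: 1 universal, 3 existential.

3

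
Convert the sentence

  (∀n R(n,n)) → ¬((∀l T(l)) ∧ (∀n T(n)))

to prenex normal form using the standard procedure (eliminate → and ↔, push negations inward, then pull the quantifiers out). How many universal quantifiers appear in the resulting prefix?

Rewrite implications/biconditionals: A → B as ¬A ∨ B.
  ¬(∀n R(n,n)) ∨ ¬((∀l T(l)) ∧ (∀n T(n)))
Push ¬ through the quantifiers and connectives to reach negation normal form:
  (∃n ¬R(n,n)) ∨ (∃l ¬T(l)) ∨ (∃n ¬T(n))
Give each quantifier a distinct variable: n↦q.
  (∃n ¬R(n,n)) ∨ (∃l ¬T(l)) ∨ (∃q ¬T(q))
Pull the quantifiers to the front (each side's bound variable is not free in the other side):
  ∃n ∃l ∃q (¬R(n,n) ∨ ¬T(l) ∨ ¬T(q))
The prefix is ∃n ∃l ∃q: 0 universal, 3 existential.

0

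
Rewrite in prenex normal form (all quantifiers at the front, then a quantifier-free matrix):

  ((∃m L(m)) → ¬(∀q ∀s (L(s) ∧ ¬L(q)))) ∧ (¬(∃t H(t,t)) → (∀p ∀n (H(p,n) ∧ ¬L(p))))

∀m ∃q ∃s ∃t ∀p ∀n ((¬L(m) ∨ ¬L(s) ∨ L(q)) ∧ (H(t,t) ∨ H(p,n) ∧ ¬L(p)))

First replace A → B with ¬A ∨ B.
  (¬(∃m L(m)) ∨ ¬(∀q ∀s (L(s) ∧ ¬L(q)))) ∧ (¬¬(∃t H(t,t)) ∨ (∀p ∀n (H(p,n) ∧ ¬L(p))))
Push ¬ through the quantifiers and connectives to reach negation normal form:
  ((∀m ¬L(m)) ∨ (∃q ∃s (¬L(s) ∨ L(q)))) ∧ ((∃t H(t,t)) ∨ (∀p ∀n (H(p,n) ∧ ¬L(p))))
Finally move all quantifiers to the prefix:
  ∀m ∃q ∃s ∃t ∀p ∀n ((¬L(m) ∨ ¬L(s) ∨ L(q)) ∧ (H(t,t) ∨ H(p,n) ∧ ¬L(p)))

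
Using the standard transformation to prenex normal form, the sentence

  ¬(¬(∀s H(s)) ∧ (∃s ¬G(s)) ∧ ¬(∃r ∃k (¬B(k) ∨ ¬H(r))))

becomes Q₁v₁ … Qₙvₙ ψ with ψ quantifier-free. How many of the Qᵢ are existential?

2

Drive negations inward (¬∀x A ≡ ∃x ¬A, ¬∃x A ≡ ∀x ¬A, De Morgan for ∧/∨):
  (∀s H(s)) ∨ (∀s G(s)) ∨ (∃r ∃k (¬B(k) ∨ ¬H(r)))
Give each quantifier a distinct variable: s↦x1.
  (∀s H(s)) ∨ (∀x1 G(x1)) ∨ (∃r ∃k (¬B(k) ∨ ¬H(r)))
Extract every quantifier outward, since the variables are now distinct and don't occur free across branches:
  ∀s ∀x1 ∃r ∃k (H(s) ∨ G(x1) ∨ ¬B(k) ∨ ¬H(r))
The prefix is ∀s ∀x1 ∃r ∃k: 2 universal, 2 existential.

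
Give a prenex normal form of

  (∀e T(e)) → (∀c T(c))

∃e ∀c (¬T(e) ∨ T(c))

Rewrite implications/biconditionals: A → B as ¬A ∨ B.
  ¬(∀e T(e)) ∨ (∀c T(c))
Move each ¬ inward, flipping quantifiers it crosses:
  (∃e ¬T(e)) ∨ (∀c T(c))
All bound variables are already distinct, so no renaming is needed.
Finally move all quantifiers to the prefix:
  ∃e ∀c (¬T(e) ∨ T(c))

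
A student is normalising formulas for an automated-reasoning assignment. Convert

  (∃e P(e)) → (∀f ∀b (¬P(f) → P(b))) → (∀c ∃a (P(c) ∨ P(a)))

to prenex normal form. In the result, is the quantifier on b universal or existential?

First replace A → B with ¬A ∨ B.
  ¬(∃e P(e)) ∨ ¬(∀f ∀b (¬¬P(f) ∨ P(b))) ∨ (∀c ∃a (P(c) ∨ P(a)))
Move each ¬ inward, flipping quantifiers it crosses:
  (∀e ¬P(e)) ∨ (∃f ∃b (¬P(f) ∧ ¬P(b))) ∨ (∀c ∃a (P(c) ∨ P(a)))
All bound variables are already distinct, so no renaming is needed.
Pull the quantifiers to the front (each side's bound variable is not free in the other side):
  ∀e ∃f ∃b ∀c ∃a (¬P(e) ∨ ¬P(f) ∧ ¬P(b) ∨ P(c) ∨ P(a))
The quantifier ∀b sits under an odd number of negations (counting the antecedent side of each →), so it flips to ∃b.

existential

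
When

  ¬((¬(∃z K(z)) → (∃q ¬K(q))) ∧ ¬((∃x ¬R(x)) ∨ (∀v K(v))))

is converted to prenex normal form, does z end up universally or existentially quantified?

universal

First replace A → B with ¬A ∨ B.
  ¬((¬¬(∃z K(z)) ∨ (∃q ¬K(q))) ∧ ¬((∃x ¬R(x)) ∨ (∀v K(v))))
Push ¬ through the quantifiers and connectives to reach negation normal form:
  (∀z ¬K(z)) ∧ (∀q K(q)) ∨ (∃x ¬R(x)) ∨ (∀v K(v))
Pull the quantifiers to the front (each side's bound variable is not free in the other side):
  ∀z ∀q ∃x ∀v (¬K(z) ∧ K(q) ∨ ¬R(x) ∨ K(v))
The quantifier ∃z sits under an odd number of negations (counting the antecedent side of each →), so it flips to ∀z.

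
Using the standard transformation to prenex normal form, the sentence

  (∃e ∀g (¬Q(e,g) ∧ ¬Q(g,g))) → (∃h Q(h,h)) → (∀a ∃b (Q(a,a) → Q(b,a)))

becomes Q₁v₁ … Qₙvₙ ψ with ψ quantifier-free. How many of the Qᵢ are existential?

Rewrite implications/biconditionals: A → B as ¬A ∨ B.
  ¬(∃e ∀g (¬Q(e,g) ∧ ¬Q(g,g))) ∨ ¬(∃h Q(h,h)) ∨ (∀a ∃b (¬Q(a,a) ∨ Q(b,a)))
Drive negations inward (¬∀x A ≡ ∃x ¬A, ¬∃x A ≡ ∀x ¬A, De Morgan for ∧/∨):
  (∀e ∃g (Q(e,g) ∨ Q(g,g))) ∨ (∀h ¬Q(h,h)) ∨ (∀a ∃b (¬Q(a,a) ∨ Q(b,a)))
All bound variables are already distinct, so no renaming is needed.
Finally move all quantifiers to the prefix:
  ∀e ∃g ∀h ∀a ∃b (Q(e,g) ∨ Q(g,g) ∨ ¬Q(h,h) ∨ ¬Q(a,a) ∨ Q(b,a))
The prefix is ∀e ∃g ∀h ∀a ∃b: 3 universal, 2 existential.

2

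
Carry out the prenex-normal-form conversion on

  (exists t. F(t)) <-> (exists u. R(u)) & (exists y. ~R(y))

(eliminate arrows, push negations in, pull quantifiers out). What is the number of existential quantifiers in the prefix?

3

Eliminate → and ↔ using ¬ and ∨; A ↔ B as (¬A ∨ B) ∧ (¬B ∨ A).
  (~(exists t. F(t)) | (exists u. R(u)) & (exists y. ~R(y))) & (~((exists u. R(u)) & (exists y. ~R(y))) | (exists t. F(t)))
Push ¬ through the quantifiers and connectives to reach negation normal form:
  ((forall t. ~F(t)) | (exists u. R(u)) & (exists y. ~R(y))) & ((forall u. ~R(u)) | (forall y. R(y)) | (exists t. F(t)))
Standardize variables apart so no two quantifiers bind the same name: u↦w, y↦w1, t↦q.
  ((forall t. ~F(t)) | (exists u. R(u)) & (exists y. ~R(y))) & ((forall w. ~R(w)) | (forall w1. R(w1)) | (exists q. F(q)))
Finally move all quantifiers to the prefix:
  forall t. exists u. exists y. forall w. forall w1. exists q. ((~F(t) | R(u) & ~R(y)) & (~R(w) | R(w1) | F(q)))
The prefix is forall t exists u exists y forall w forall w1 exists q: 3 universal, 3 existential.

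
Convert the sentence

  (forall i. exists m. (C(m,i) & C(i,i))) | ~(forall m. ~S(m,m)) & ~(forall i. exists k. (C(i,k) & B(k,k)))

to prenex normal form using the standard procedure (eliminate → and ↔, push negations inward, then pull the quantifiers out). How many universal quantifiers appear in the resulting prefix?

Push ¬ through the quantifiers and connectives to reach negation normal form:
  (forall i. exists m. (C(m,i) & C(i,i))) | (exists m. S(m,m)) & (exists i. forall k. (~C(i,k) | ~B(k,k)))
Rename bound variables to avoid capture: m↦y, i↦p.
  (forall i. exists m. (C(m,i) & C(i,i))) | (exists y. S(y,y)) & (exists p. forall k. (~C(p,k) | ~B(k,k)))
Pull the quantifiers to the front (each side's bound variable is not free in the other side):
  forall i. exists m. exists y. exists p. forall k. (C(m,i) & C(i,i) | S(y,y) & (~C(p,k) | ~B(k,k)))
The prefix is forall i exists m exists y exists p forall k: 2 universal, 3 existential.

2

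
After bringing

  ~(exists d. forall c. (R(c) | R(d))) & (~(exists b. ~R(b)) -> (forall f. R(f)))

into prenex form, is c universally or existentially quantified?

existential

First replace A → B with ¬A ∨ B.
  ~(exists d. forall c. (R(c) | R(d))) & (~~(exists b. ~R(b)) | (forall f. R(f)))
Push ¬ through the quantifiers and connectives to reach negation normal form:
  (forall d. exists c. (~R(c) & ~R(d))) & ((exists b. ~R(b)) | (forall f. R(f)))
All bound variables are already distinct, so no renaming is needed.
Finally move all quantifiers to the prefix:
  forall d. exists c. exists b. forall f. (~R(c) & ~R(d) & (~R(b) | R(f)))
The quantifier forall c sits under an odd number of negations (counting the antecedent side of each →), so it flips to exists c.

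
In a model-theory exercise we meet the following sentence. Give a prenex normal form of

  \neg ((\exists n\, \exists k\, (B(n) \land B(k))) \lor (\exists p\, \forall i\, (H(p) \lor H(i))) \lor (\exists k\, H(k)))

\forall n\, \forall k\, \forall p\, \exists i\, \forall y1\, ((\neg B(n) \lor \neg B(k)) \land \neg H(p) \land \neg H(i) \land \neg H(y1))

Drive negations inward (¬∀x A ≡ ∃x ¬A, ¬∃x A ≡ ∀x ¬A, De Morgan for ∧/∨):
  (\forall n\, \forall k\, (\neg B(n) \lor \neg B(k))) \land (\forall p\, \exists i\, (\neg H(p) \land \neg H(i))) \land (\forall k\, \neg H(k))
Standardize variables apart so no two quantifiers bind the same name: k↦y1.
  (\forall n\, \forall k\, (\neg B(n) \lor \neg B(k))) \land (\forall p\, \exists i\, (\neg H(p) \land \neg H(i))) \land (\forall y1\, \neg H(y1))
Pull the quantifiers to the front (each side's bound variable is not free in the other side):
  \forall n\, \forall k\, \forall p\, \exists i\, \forall y1\, ((\neg B(n) \lor \neg B(k)) \land \neg H(p) \land \neg H(i) \land \neg H(y1))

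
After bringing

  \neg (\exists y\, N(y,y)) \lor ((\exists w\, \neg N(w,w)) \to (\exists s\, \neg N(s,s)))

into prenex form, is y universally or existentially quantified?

Eliminate → and ↔ using ¬ and ∨.
  \neg (\exists y\, N(y,y)) \lor \neg (\exists w\, \neg N(w,w)) \lor (\exists s\, \neg N(s,s))
Push ¬ through the quantifiers and connectives to reach negation normal form:
  (\forall y\, \neg N(y,y)) \lor (\forall w\, N(w,w)) \lor (\exists s\, \neg N(s,s))
Extract every quantifier outward, since the variables are now distinct and don't occur free across branches:
  \forall y\, \forall w\, \exists s\, (\neg N(y,y) \lor N(w,w) \lor \neg N(s,s))
The quantifier \exists y sits under an odd number of negations (counting the antecedent side of each →), so it flips to \forall y.

universal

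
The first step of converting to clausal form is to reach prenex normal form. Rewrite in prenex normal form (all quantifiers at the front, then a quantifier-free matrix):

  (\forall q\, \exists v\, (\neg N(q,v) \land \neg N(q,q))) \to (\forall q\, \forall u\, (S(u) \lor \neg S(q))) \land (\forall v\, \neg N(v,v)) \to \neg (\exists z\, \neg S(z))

\exists q\, \forall v\, \exists x\, \exists u\, \exists r\, \forall z\, (N(q,v) \lor N(q,q) \lor \neg S(u) \land S(x) \lor N(r,r) \lor S(z))

Eliminate → and ↔ using ¬ and ∨.
  \neg (\forall q\, \exists v\, (\neg N(q,v) \land \neg N(q,q))) \lor \neg ((\forall q\, \forall u\, (S(u) \lor \neg S(q))) \land (\forall v\, \neg N(v,v))) \lor \neg (\exists z\, \neg S(z))
Drive negations inward (¬∀x A ≡ ∃x ¬A, ¬∃x A ≡ ∀x ¬A, De Morgan for ∧/∨):
  (\exists q\, \forall v\, (N(q,v) \lor N(q,q))) \lor (\exists q\, \exists u\, (\neg S(u) \land S(q))) \lor (\exists v\, N(v,v)) \lor (\forall z\, S(z))
Rename bound variables to avoid capture: q↦x, v↦r.
  (\exists q\, \forall v\, (N(q,v) \lor N(q,q))) \lor (\exists x\, \exists u\, (\neg S(u) \land S(x))) \lor (\exists r\, N(r,r)) \lor (\forall z\, S(z))
Extract every quantifier outward, since the variables are now distinct and don't occur free across branches:
  \exists q\, \forall v\, \exists x\, \exists u\, \exists r\, \forall z\, (N(q,v) \lor N(q,q) \lor \neg S(u) \land S(x) \lor N(r,r) \lor S(z))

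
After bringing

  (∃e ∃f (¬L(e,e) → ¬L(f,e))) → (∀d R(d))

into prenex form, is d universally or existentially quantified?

universal

First replace A → B with ¬A ∨ B.
  ¬(∃e ∃f (¬¬L(e,e) ∨ ¬L(f,e))) ∨ (∀d R(d))
Drive negations inward (¬∀x A ≡ ∃x ¬A, ¬∃x A ≡ ∀x ¬A, De Morgan for ∧/∨):
  (∀e ∀f (¬L(e,e) ∧ L(f,e))) ∨ (∀d R(d))
All bound variables are already distinct, so no renaming is needed.
Pull the quantifiers to the front (each side's bound variable is not free in the other side):
  ∀e ∀f ∀d (¬L(e,e) ∧ L(f,e) ∨ R(d))
The quantifier ∀d sits under an even number of negations (counting the antecedent side of each →), so it remains universal.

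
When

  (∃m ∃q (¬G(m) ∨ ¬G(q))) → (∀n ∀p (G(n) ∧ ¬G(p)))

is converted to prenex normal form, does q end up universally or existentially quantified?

First replace A → B with ¬A ∨ B.
  ¬(∃m ∃q (¬G(m) ∨ ¬G(q))) ∨ (∀n ∀p (G(n) ∧ ¬G(p)))
Move each ¬ inward, flipping quantifiers it crosses:
  (∀m ∀q (G(m) ∧ G(q))) ∨ (∀n ∀p (G(n) ∧ ¬G(p)))
Extract every quantifier outward, since the variables are now distinct and don't occur free across branches:
  ∀m ∀q ∀n ∀p (G(m) ∧ G(q) ∨ G(n) ∧ ¬G(p))
The quantifier ∃q sits under an odd number of negations (counting the antecedent side of each →), so it flips to ∀q.

universal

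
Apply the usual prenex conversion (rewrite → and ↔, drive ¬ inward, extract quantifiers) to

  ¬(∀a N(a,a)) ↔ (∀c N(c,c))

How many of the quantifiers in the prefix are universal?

2

Rewrite implications/biconditionals: A → B as ¬A ∨ B; A ↔ B as (¬A ∨ B) ∧ (¬B ∨ A).
  (¬¬(∀a N(a,a)) ∨ (∀c N(c,c))) ∧ (¬(∀c N(c,c)) ∨ ¬(∀a N(a,a)))
Push ¬ through the quantifiers and connectives to reach negation normal form:
  ((∀a N(a,a)) ∨ (∀c N(c,c))) ∧ ((∃c ¬N(c,c)) ∨ (∃a ¬N(a,a)))
Rename bound variables to avoid capture: c↦w, a↦y1.
  ((∀a N(a,a)) ∨ (∀c N(c,c))) ∧ ((∃w ¬N(w,w)) ∨ (∃y1 ¬N(y1,y1)))
Pull the quantifiers to the front (each side's bound variable is not free in the other side):
  ∀a ∀c ∃w ∃y1 ((N(a,a) ∨ N(c,c)) ∧ (¬N(w,w) ∨ ¬N(y1,y1)))
The prefix is ∀a ∀c ∃w ∃y1: 2 universal, 2 existential.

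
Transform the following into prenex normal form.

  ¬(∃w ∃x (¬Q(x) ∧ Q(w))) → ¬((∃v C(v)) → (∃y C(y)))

Rewrite implications/biconditionals: A → B as ¬A ∨ B.
  ¬¬(∃w ∃x (¬Q(x) ∧ Q(w))) ∨ ¬(¬(∃v C(v)) ∨ (∃y C(y)))
Drive negations inward (¬∀x A ≡ ∃x ¬A, ¬∃x A ≡ ∀x ¬A, De Morgan for ∧/∨):
  (∃w ∃x (¬Q(x) ∧ Q(w))) ∨ (∃v C(v)) ∧ (∀y ¬C(y))
All bound variables are already distinct, so no renaming is needed.
Pull the quantifiers to the front (each side's bound variable is not free in the other side):
  ∃w ∃x ∃v ∀y (¬Q(x) ∧ Q(w) ∨ C(v) ∧ ¬C(y))

∃w ∃x ∃v ∀y (¬Q(x) ∧ Q(w) ∨ C(v) ∧ ¬C(y))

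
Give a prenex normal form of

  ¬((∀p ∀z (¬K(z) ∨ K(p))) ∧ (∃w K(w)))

∃p ∃z ∀w (K(z) ∧ ¬K(p) ∨ ¬K(w))

Push ¬ through the quantifiers and connectives to reach negation normal form:
  (∃p ∃z (K(z) ∧ ¬K(p))) ∨ (∀w ¬K(w))
All bound variables are already distinct, so no renaming is needed.
Finally move all quantifiers to the prefix:
  ∃p ∃z ∀w (K(z) ∧ ¬K(p) ∨ ¬K(w))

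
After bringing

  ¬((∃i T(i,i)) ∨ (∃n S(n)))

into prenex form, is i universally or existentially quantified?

universal

Push ¬ through the quantifiers and connectives to reach negation normal form:
  (∀i ¬T(i,i)) ∧ (∀n ¬S(n))
All bound variables are already distinct, so no renaming is needed.
Finally move all quantifiers to the prefix:
  ∀i ∀n (¬T(i,i) ∧ ¬S(n))
The quantifier ∃i sits under an odd number of negations, so it flips to ∀i.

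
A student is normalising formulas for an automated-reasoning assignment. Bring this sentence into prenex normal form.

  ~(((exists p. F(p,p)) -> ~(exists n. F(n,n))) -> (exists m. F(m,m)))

Rewrite implications/biconditionals: A → B as ¬A ∨ B.
  ~(~(~(exists p. F(p,p)) | ~(exists n. F(n,n))) | (exists m. F(m,m)))
Drive negations inward (¬∀x A ≡ ∃x ¬A, ¬∃x A ≡ ∀x ¬A, De Morgan for ∧/∨):
  ((forall p. ~F(p,p)) | (forall n. ~F(n,n))) & (forall m. ~F(m,m))
Finally move all quantifiers to the prefix:
  forall p. forall n. forall m. ((~F(p,p) | ~F(n,n)) & ~F(m,m))

forall p. forall n. forall m. ((~F(p,p) | ~F(n,n)) & ~F(m,m))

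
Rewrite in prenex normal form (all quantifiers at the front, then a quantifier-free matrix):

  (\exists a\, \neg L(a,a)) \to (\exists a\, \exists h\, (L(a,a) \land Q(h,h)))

First replace A → B with ¬A ∨ B.
  \neg (\exists a\, \neg L(a,a)) \lor (\exists a\, \exists h\, (L(a,a) \land Q(h,h)))
Drive negations inward (¬∀x A ≡ ∃x ¬A, ¬∃x A ≡ ∀x ¬A, De Morgan for ∧/∨):
  (\forall a\, L(a,a)) \lor (\exists a\, \exists h\, (L(a,a) \land Q(h,h)))
Rename bound variables to avoid capture: a↦z.
  (\forall a\, L(a,a)) \lor (\exists z\, \exists h\, (L(z,z) \land Q(h,h)))
Pull the quantifiers to the front (each side's bound variable is not free in the other side):
  \forall a\, \exists z\, \exists h\, (L(a,a) \lor L(z,z) \land Q(h,h))

\forall a\, \exists z\, \exists h\, (L(a,a) \lor L(z,z) \land Q(h,h))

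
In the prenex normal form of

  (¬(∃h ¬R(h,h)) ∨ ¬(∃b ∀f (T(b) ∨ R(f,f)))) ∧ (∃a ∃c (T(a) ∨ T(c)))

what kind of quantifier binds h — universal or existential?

universal

Push ¬ through the quantifiers and connectives to reach negation normal form:
  ((∀h R(h,h)) ∨ (∀b ∃f (¬T(b) ∧ ¬R(f,f)))) ∧ (∃a ∃c (T(a) ∨ T(c)))
All bound variables are already distinct, so no renaming is needed.
Finally move all quantifiers to the prefix:
  ∀h ∀b ∃f ∃a ∃c ((R(h,h) ∨ ¬T(b) ∧ ¬R(f,f)) ∧ (T(a) ∨ T(c)))
The quantifier ∃h sits under an odd number of negations, so it flips to ∀h.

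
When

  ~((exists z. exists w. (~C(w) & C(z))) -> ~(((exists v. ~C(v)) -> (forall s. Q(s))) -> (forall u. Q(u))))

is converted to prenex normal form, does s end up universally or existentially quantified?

Eliminate → and ↔ using ¬ and ∨.
  ~(~(exists z. exists w. (~C(w) & C(z))) | ~(~(~(exists v. ~C(v)) | (forall s. Q(s))) | (forall u. Q(u))))
Push ¬ through the quantifiers and connectives to reach negation normal form:
  (exists z. exists w. (~C(w) & C(z))) & ((exists v. ~C(v)) & (exists s. ~Q(s)) | (forall u. Q(u)))
Pull the quantifiers to the front (each side's bound variable is not free in the other side):
  exists z. exists w. exists v. exists s. forall u. (~C(w) & C(z) & (~C(v) & ~Q(s) | Q(u)))
The quantifier forall s sits under an odd number of negations (counting the antecedent side of each →), so it flips to exists s.

existential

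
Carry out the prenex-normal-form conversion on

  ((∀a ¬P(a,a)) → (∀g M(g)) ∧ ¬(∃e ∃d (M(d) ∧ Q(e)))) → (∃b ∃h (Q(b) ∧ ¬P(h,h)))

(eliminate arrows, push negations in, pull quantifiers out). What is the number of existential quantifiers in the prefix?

Rewrite implications/biconditionals: A → B as ¬A ∨ B.
  ¬(¬(∀a ¬P(a,a)) ∨ (∀g M(g)) ∧ ¬(∃e ∃d (M(d) ∧ Q(e)))) ∨ (∃b ∃h (Q(b) ∧ ¬P(h,h)))
Push ¬ through the quantifiers and connectives to reach negation normal form:
  (∀a ¬P(a,a)) ∧ ((∃g ¬M(g)) ∨ (∃e ∃d (M(d) ∧ Q(e)))) ∨ (∃b ∃h (Q(b) ∧ ¬P(h,h)))
Finally move all quantifiers to the prefix:
  ∀a ∃g ∃e ∃d ∃b ∃h (¬P(a,a) ∧ (¬M(g) ∨ M(d) ∧ Q(e)) ∨ Q(b) ∧ ¬P(h,h))
The prefix is ∀a ∃g ∃e ∃d ∃b ∃h: 1 universal, 5 existential.

5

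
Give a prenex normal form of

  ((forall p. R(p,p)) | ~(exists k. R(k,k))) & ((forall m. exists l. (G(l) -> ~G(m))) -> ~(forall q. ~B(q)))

Eliminate → and ↔ using ¬ and ∨.
  ((forall p. R(p,p)) | ~(exists k. R(k,k))) & (~(forall m. exists l. (~G(l) | ~G(m))) | ~(forall q. ~B(q)))
Move each ¬ inward, flipping quantifiers it crosses:
  ((forall p. R(p,p)) | (forall k. ~R(k,k))) & ((exists m. forall l. (G(l) & G(m))) | (exists q. B(q)))
All bound variables are already distinct, so no renaming is needed.
Finally move all quantifiers to the prefix:
  forall p. forall k. exists m. forall l. exists q. ((R(p,p) | ~R(k,k)) & (G(l) & G(m) | B(q)))

forall p. forall k. exists m. forall l. exists q. ((R(p,p) | ~R(k,k)) & (G(l) & G(m) | B(q)))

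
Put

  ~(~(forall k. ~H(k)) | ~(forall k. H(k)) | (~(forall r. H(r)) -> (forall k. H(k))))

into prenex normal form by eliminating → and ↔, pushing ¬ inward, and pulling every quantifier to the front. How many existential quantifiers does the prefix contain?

First replace A → B with ¬A ∨ B.
  ~(~(forall k. ~H(k)) | ~(forall k. H(k)) | ~~(forall r. H(r)) | (forall k. H(k)))
Push ¬ through the quantifiers and connectives to reach negation normal form:
  (forall k. ~H(k)) & (forall k. H(k)) & (exists r. ~H(r)) & (exists k. ~H(k))
Give each quantifier a distinct variable: k↦s, k↦y1.
  (forall k. ~H(k)) & (forall s. H(s)) & (exists r. ~H(r)) & (exists y1. ~H(y1))
Extract every quantifier outward, since the variables are now distinct and don't occur free across branches:
  forall k. forall s. exists r. exists y1. (~H(k) & H(s) & ~H(r) & ~H(y1))
The prefix is forall k forall s exists r exists y1: 2 universal, 2 existential.

2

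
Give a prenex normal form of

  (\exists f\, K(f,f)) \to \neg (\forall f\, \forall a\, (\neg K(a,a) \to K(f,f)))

\forall f\, \exists x1\, \exists a\, (\neg K(f,f) \lor \neg K(a,a) \land \neg K(x1,x1))

Eliminate → and ↔ using ¬ and ∨.
  \neg (\exists f\, K(f,f)) \lor \neg (\forall f\, \forall a\, (\neg \neg K(a,a) \lor K(f,f)))
Move each ¬ inward, flipping quantifiers it crosses:
  (\forall f\, \neg K(f,f)) \lor (\exists f\, \exists a\, (\neg K(a,a) \land \neg K(f,f)))
Give each quantifier a distinct variable: f↦x1.
  (\forall f\, \neg K(f,f)) \lor (\exists x1\, \exists a\, (\neg K(a,a) \land \neg K(x1,x1)))
Finally move all quantifiers to the prefix:
  \forall f\, \exists x1\, \exists a\, (\neg K(f,f) \lor \neg K(a,a) \land \neg K(x1,x1))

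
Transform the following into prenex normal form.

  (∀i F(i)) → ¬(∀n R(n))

∃i ∃n (¬F(i) ∨ ¬R(n))

Eliminate → and ↔ using ¬ and ∨.
  ¬(∀i F(i)) ∨ ¬(∀n R(n))
Push ¬ through the quantifiers and connectives to reach negation normal form:
  (∃i ¬F(i)) ∨ (∃n ¬R(n))
All bound variables are already distinct, so no renaming is needed.
Extract every quantifier outward, since the variables are now distinct and don't occur free across branches:
  ∃i ∃n (¬F(i) ∨ ¬R(n))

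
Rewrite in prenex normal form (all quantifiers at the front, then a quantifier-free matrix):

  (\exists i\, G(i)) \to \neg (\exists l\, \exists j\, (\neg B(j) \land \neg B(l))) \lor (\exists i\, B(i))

Rewrite implications/biconditionals: A → B as ¬A ∨ B.
  \neg (\exists i\, G(i)) \lor \neg (\exists l\, \exists j\, (\neg B(j) \land \neg B(l))) \lor (\exists i\, B(i))
Drive negations inward (¬∀x A ≡ ∃x ¬A, ¬∃x A ≡ ∀x ¬A, De Morgan for ∧/∨):
  (\forall i\, \neg G(i)) \lor (\forall l\, \forall j\, (B(j) \lor B(l))) \lor (\exists i\, B(i))
Give each quantifier a distinct variable: i↦p.
  (\forall i\, \neg G(i)) \lor (\forall l\, \forall j\, (B(j) \lor B(l))) \lor (\exists p\, B(p))
Pull the quantifiers to the front (each side's bound variable is not free in the other side):
  \forall i\, \forall l\, \forall j\, \exists p\, (\neg G(i) \lor B(j) \lor B(l) \lor B(p))

\forall i\, \forall l\, \forall j\, \exists p\, (\neg G(i) \lor B(j) \lor B(l) \lor B(p))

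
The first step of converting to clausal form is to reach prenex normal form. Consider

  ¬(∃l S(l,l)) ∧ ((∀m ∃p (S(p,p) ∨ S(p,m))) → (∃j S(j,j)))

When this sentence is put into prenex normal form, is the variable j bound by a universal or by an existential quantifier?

existential

First replace A → B with ¬A ∨ B.
  ¬(∃l S(l,l)) ∧ (¬(∀m ∃p (S(p,p) ∨ S(p,m))) ∨ (∃j S(j,j)))
Push ¬ through the quantifiers and connectives to reach negation normal form:
  (∀l ¬S(l,l)) ∧ ((∃m ∀p (¬S(p,p) ∧ ¬S(p,m))) ∨ (∃j S(j,j)))
All bound variables are already distinct, so no renaming is needed.
Extract every quantifier outward, since the variables are now distinct and don't occur free across branches:
  ∀l ∃m ∀p ∃j (¬S(l,l) ∧ (¬S(p,p) ∧ ¬S(p,m) ∨ S(j,j)))
The quantifier ∃j sits under an even number of negations (counting the antecedent side of each →), so it remains existential.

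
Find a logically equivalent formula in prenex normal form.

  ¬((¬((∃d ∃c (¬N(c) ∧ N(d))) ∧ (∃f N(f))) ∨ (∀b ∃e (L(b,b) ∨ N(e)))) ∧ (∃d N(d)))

Drive negations inward (¬∀x A ≡ ∃x ¬A, ¬∃x A ≡ ∀x ¬A, De Morgan for ∧/∨):
  (∃d ∃c (¬N(c) ∧ N(d))) ∧ (∃f N(f)) ∧ (∃b ∀e (¬L(b,b) ∧ ¬N(e))) ∨ (∀d ¬N(d))
Standardize variables apart so no two quantifiers bind the same name: d↦v1.
  (∃d ∃c (¬N(c) ∧ N(d))) ∧ (∃f N(f)) ∧ (∃b ∀e (¬L(b,b) ∧ ¬N(e))) ∨ (∀v1 ¬N(v1))
Extract every quantifier outward, since the variables are now distinct and don't occur free across branches:
  ∃d ∃c ∃f ∃b ∀e ∀v1 (¬N(c) ∧ N(d) ∧ N(f) ∧ ¬L(b,b) ∧ ¬N(e) ∨ ¬N(v1))

∃d ∃c ∃f ∃b ∀e ∀v1 (¬N(c) ∧ N(d) ∧ N(f) ∧ ¬L(b,b) ∧ ¬N(e) ∨ ¬N(v1))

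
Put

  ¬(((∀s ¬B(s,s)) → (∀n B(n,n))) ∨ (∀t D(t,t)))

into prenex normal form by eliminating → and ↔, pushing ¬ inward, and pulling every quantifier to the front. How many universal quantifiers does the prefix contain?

First replace A → B with ¬A ∨ B.
  ¬(¬(∀s ¬B(s,s)) ∨ (∀n B(n,n)) ∨ (∀t D(t,t)))
Move each ¬ inward, flipping quantifiers it crosses:
  (∀s ¬B(s,s)) ∧ (∃n ¬B(n,n)) ∧ (∃t ¬D(t,t))
Extract every quantifier outward, since the variables are now distinct and don't occur free across branches:
  ∀s ∃n ∃t (¬B(s,s) ∧ ¬B(n,n) ∧ ¬D(t,t))
The prefix is ∀s ∃n ∃t: 1 universal, 2 existential.

1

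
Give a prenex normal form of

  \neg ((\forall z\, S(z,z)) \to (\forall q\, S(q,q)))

\forall z\, \exists q\, (S(z,z) \land \neg S(q,q))

Eliminate → and ↔ using ¬ and ∨.
  \neg (\neg (\forall z\, S(z,z)) \lor (\forall q\, S(q,q)))
Move each ¬ inward, flipping quantifiers it crosses:
  (\forall z\, S(z,z)) \land (\exists q\, \neg S(q,q))
All bound variables are already distinct, so no renaming is needed.
Pull the quantifiers to the front (each side's bound variable is not free in the other side):
  \forall z\, \exists q\, (S(z,z) \land \neg S(q,q))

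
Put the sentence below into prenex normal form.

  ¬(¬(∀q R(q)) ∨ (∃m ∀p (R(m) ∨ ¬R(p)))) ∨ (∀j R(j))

∀q ∀m ∃p ∀j (R(q) ∧ ¬R(m) ∧ R(p) ∨ R(j))

Push ¬ through the quantifiers and connectives to reach negation normal form:
  (∀q R(q)) ∧ (∀m ∃p (¬R(m) ∧ R(p))) ∨ (∀j R(j))
All bound variables are already distinct, so no renaming is needed.
Finally move all quantifiers to the prefix:
  ∀q ∀m ∃p ∀j (R(q) ∧ ¬R(m) ∧ R(p) ∨ R(j))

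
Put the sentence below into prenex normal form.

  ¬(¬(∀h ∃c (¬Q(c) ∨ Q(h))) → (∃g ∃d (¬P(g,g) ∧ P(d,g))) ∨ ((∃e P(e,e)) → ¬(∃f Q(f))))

Rewrite implications/biconditionals: A → B as ¬A ∨ B.
  ¬(¬¬(∀h ∃c (¬Q(c) ∨ Q(h))) ∨ (∃g ∃d (¬P(g,g) ∧ P(d,g))) ∨ ¬(∃e P(e,e)) ∨ ¬(∃f Q(f)))
Push ¬ through the quantifiers and connectives to reach negation normal form:
  (∃h ∀c (Q(c) ∧ ¬Q(h))) ∧ (∀g ∀d (P(g,g) ∨ ¬P(d,g))) ∧ (∃e P(e,e)) ∧ (∃f Q(f))
Pull the quantifiers to the front (each side's bound variable is not free in the other side):
  ∃h ∀c ∀g ∀d ∃e ∃f (Q(c) ∧ ¬Q(h) ∧ (P(g,g) ∨ ¬P(d,g)) ∧ P(e,e) ∧ Q(f))

∃h ∀c ∀g ∀d ∃e ∃f (Q(c) ∧ ¬Q(h) ∧ (P(g,g) ∨ ¬P(d,g)) ∧ P(e,e) ∧ Q(f))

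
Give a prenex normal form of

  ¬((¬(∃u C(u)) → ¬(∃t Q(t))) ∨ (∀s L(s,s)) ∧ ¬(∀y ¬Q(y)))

Rewrite implications/biconditionals: A → B as ¬A ∨ B.
  ¬(¬¬(∃u C(u)) ∨ ¬(∃t Q(t)) ∨ (∀s L(s,s)) ∧ ¬(∀y ¬Q(y)))
Drive negations inward (¬∀x A ≡ ∃x ¬A, ¬∃x A ≡ ∀x ¬A, De Morgan for ∧/∨):
  (∀u ¬C(u)) ∧ (∃t Q(t)) ∧ ((∃s ¬L(s,s)) ∨ (∀y ¬Q(y)))
All bound variables are already distinct, so no renaming is needed.
Finally move all quantifiers to the prefix:
  ∀u ∃t ∃s ∀y (¬C(u) ∧ Q(t) ∧ (¬L(s,s) ∨ ¬Q(y)))

∀u ∃t ∃s ∀y (¬C(u) ∧ Q(t) ∧ (¬L(s,s) ∨ ¬Q(y)))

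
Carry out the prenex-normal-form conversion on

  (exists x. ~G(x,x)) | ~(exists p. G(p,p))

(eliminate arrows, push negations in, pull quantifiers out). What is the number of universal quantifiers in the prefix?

Push ¬ through the quantifiers and connectives to reach negation normal form:
  (exists x. ~G(x,x)) | (forall p. ~G(p,p))
Extract every quantifier outward, since the variables are now distinct and don't occur free across branches:
  exists x. forall p. (~G(x,x) | ~G(p,p))
The prefix is exists x forall p: 1 universal, 1 existential.

1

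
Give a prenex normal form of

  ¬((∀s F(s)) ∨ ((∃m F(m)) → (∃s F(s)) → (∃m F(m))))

∃s ∃m ∃y1 ∀v1 (¬F(s) ∧ F(m) ∧ F(y1) ∧ ¬F(v1))

Eliminate → and ↔ using ¬ and ∨.
  ¬((∀s F(s)) ∨ ¬(∃m F(m)) ∨ ¬(∃s F(s)) ∨ (∃m F(m)))
Move each ¬ inward, flipping quantifiers it crosses:
  (∃s ¬F(s)) ∧ (∃m F(m)) ∧ (∃s F(s)) ∧ (∀m ¬F(m))
Standardize variables apart so no two quantifiers bind the same name: s↦y1, m↦v1.
  (∃s ¬F(s)) ∧ (∃m F(m)) ∧ (∃y1 F(y1)) ∧ (∀v1 ¬F(v1))
Finally move all quantifiers to the prefix:
  ∃s ∃m ∃y1 ∀v1 (¬F(s) ∧ F(m) ∧ F(y1) ∧ ¬F(v1))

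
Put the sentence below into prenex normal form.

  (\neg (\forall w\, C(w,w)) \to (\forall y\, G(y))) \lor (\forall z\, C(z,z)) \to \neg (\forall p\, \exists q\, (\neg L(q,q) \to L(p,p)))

First replace A → B with ¬A ∨ B.
  \neg (\neg \neg (\forall w\, C(w,w)) \lor (\forall y\, G(y)) \lor (\forall z\, C(z,z))) \lor \neg (\forall p\, \exists q\, (\neg \neg L(q,q) \lor L(p,p)))
Push ¬ through the quantifiers and connectives to reach negation normal form:
  (\exists w\, \neg C(w,w)) \land (\exists y\, \neg G(y)) \land (\exists z\, \neg C(z,z)) \lor (\exists p\, \forall q\, (\neg L(q,q) \land \neg L(p,p)))
All bound variables are already distinct, so no renaming is needed.
Extract every quantifier outward, since the variables are now distinct and don't occur free across branches:
  \exists w\, \exists y\, \exists z\, \exists p\, \forall q\, (\neg C(w,w) \land \neg G(y) \land \neg C(z,z) \lor \neg L(q,q) \land \neg L(p,p))

\exists w\, \exists y\, \exists z\, \exists p\, \forall q\, (\neg C(w,w) \land \neg G(y) \land \neg C(z,z) \lor \neg L(q,q) \land \neg L(p,p))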